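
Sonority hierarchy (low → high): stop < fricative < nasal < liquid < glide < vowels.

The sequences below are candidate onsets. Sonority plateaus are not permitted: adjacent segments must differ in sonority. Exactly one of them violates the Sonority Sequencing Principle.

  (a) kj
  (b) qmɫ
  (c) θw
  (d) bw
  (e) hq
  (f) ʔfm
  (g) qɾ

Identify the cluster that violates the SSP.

(a) sonority 1-5: well-formed.
(b) sonority 1-3-4: well-formed.
(c) sonority 2-5: well-formed.
(d) sonority 1-5: well-formed.
(e) sonority 2-1: ill-formed.
(f) sonority 1-2-3: well-formed.
(g) sonority 1-4: well-formed.

e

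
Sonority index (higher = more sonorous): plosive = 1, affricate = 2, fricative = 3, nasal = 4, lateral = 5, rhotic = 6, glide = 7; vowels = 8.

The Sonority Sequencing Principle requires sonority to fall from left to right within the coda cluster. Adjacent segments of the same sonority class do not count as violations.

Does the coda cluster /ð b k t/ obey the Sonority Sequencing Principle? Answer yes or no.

/ð/ — fricative, sonority 3.
/b/ — plosive, sonority 1.
/k/ — plosive, sonority 1.
/t/ — plosive, sonority 1.
The profile 3-1-1-1 is non-increasing (plateaus allowed), so the coda cluster satisfies the SSP.

yes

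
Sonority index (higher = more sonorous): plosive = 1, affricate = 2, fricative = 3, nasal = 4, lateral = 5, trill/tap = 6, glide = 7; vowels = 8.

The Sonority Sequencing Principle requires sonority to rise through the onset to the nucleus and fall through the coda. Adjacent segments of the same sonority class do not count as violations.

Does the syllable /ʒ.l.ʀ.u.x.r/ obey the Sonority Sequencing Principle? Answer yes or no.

Onset: /ʒ/ is a fricative (sonority 3), /l/ is a lateral (sonority 5), /ʀ/ is a trill/tap (sonority 6); then the nucleus /u/ (sonority 8).
Onset profile 3-5-6-8 — rises to the nucleus.
Coda: /x/ is a fricative (sonority 3), /r/ is a trill/tap (sonority 6).
Coda profile 8-3-6 — does not fall throughout.

no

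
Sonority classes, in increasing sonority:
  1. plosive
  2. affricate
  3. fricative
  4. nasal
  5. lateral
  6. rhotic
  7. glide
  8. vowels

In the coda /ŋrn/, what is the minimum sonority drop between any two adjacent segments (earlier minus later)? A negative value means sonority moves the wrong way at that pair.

-2

/ŋ/ — nasal, sonority 4.
/r/ — rhotic, sonority 6.
/n/ — nasal, sonority 4.
/ŋ/→/r/: change -2.
/r/→/n/: change +2.
Minimum = -2.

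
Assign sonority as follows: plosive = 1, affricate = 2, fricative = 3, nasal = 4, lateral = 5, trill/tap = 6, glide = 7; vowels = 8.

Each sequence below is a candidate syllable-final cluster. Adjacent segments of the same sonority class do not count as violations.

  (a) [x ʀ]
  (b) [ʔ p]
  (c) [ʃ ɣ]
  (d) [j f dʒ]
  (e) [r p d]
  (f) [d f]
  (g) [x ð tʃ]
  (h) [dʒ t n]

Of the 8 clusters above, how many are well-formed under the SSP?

(a) 3-6 → violates
(b) 1-1 → obeys
(c) 3-3 → obeys
(d) 7-3-2 → obeys
(e) 6-1-1 → obeys
(f) 1-3 → violates
(g) 3-3-2 → obeys
(h) 2-1-4 → violates

5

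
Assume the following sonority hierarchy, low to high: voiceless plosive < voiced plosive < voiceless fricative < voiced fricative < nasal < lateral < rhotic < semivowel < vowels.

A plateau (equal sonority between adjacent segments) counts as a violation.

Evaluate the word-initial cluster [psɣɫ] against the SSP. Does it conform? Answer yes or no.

yes

/p/ is a voiceless plosive (sonority 1).
/s/ is a voiceless fricative (sonority 3).
/ɣ/ is a voiced fricative (sonority 4).
/ɫ/ is a lateral (sonority 6).
The profile 1-3-4-6 strictly rises, so the word-initial cluster satisfies the SSP.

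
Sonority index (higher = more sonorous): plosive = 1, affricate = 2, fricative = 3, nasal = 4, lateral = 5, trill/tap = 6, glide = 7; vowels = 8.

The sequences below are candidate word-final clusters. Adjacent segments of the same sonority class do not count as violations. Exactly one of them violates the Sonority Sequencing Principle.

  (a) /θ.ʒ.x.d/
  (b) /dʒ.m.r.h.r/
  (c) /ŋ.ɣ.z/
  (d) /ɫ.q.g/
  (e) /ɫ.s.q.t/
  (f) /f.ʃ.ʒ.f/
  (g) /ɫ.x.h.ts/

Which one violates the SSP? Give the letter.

b

(a) sonority 3-3-3-1: well-formed.
(b) sonority 2-4-6-3-6: ill-formed.
(c) sonority 4-3-3: well-formed.
(d) sonority 5-1-1: well-formed.
(e) sonority 5-3-1-1: well-formed.
(f) sonority 3-3-3-3: well-formed.
(g) sonority 5-3-3-2: well-formed.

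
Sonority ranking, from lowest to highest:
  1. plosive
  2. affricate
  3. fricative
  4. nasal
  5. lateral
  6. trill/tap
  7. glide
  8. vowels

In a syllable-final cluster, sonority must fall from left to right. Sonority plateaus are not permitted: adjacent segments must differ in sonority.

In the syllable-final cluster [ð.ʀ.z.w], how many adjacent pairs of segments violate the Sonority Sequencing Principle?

2

/ð/ is a fricative (sonority 3).
/ʀ/ is a trill/tap (sonority 6).
/z/ is a fricative (sonority 3).
/w/ is a glide (sonority 7).
/ð/→/ʀ/: 3→6 (does not fall) — violation.
/ʀ/→/z/: 6→3 (falls) — ok.
/z/→/w/: 3→7 (does not fall) — violation.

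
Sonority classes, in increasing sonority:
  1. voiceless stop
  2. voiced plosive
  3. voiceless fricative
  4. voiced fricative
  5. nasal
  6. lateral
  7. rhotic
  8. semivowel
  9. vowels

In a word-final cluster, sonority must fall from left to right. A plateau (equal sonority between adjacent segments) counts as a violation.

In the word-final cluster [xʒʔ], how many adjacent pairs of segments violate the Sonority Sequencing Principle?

/x/ is a voiceless fricative (sonority 3).
/ʒ/ is a voiced fricative (sonority 4).
/ʔ/ is a voiceless stop (sonority 1).
/x/→/ʒ/: 3→4 (does not fall) — violation.
/ʒ/→/ʔ/: 4→1 (falls) — ok.

1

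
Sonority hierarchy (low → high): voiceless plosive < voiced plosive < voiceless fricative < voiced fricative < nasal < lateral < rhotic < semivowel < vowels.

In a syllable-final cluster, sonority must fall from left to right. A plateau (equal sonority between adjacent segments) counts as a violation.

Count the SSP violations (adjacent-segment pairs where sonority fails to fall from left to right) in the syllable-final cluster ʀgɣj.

/ʀ/: rhotic = 7.
/g/: voiced plosive = 2.
/ɣ/: voiced fricative = 4.
/j/: semivowel = 8.
/ʀ/→/g/: 7→2 (falls) — ok.
/g/→/ɣ/: 2→4 (does not fall) — violation.
/ɣ/→/j/: 4→8 (does not fall) — violation.

2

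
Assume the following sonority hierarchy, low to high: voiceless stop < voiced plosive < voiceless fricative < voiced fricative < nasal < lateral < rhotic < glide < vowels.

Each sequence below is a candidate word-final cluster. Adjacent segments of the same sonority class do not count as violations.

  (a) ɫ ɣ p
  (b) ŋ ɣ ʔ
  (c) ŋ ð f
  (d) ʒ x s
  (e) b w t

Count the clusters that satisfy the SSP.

(a) ɫ ɣ p: profile 6-4-1 — obeys.
(b) ŋ ɣ ʔ: profile 5-4-1 — obeys.
(c) ŋ ð f: profile 5-4-3 — obeys.
(d) ʒ x s: profile 4-3-3 — obeys.
(e) b w t: profile 2-8-1 — violates.

4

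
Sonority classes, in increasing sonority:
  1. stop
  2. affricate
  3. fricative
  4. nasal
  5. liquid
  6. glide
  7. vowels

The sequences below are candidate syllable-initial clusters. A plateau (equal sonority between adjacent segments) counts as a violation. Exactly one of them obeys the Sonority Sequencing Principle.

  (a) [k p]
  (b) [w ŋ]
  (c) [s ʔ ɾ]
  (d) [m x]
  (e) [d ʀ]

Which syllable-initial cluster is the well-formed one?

e

(a) sonority 1-1: ill-formed.
(b) sonority 6-4: ill-formed.
(c) sonority 3-1-5: ill-formed.
(d) sonority 4-3: ill-formed.
(e) sonority 1-5: well-formed.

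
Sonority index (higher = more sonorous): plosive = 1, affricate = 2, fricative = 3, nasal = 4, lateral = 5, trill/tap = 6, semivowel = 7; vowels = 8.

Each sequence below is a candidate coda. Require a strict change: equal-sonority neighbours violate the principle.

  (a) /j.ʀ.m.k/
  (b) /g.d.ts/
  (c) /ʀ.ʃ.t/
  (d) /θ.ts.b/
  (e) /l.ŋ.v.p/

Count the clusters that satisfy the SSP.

(a) sonority 7-6-4-1: well-formed.
(b) sonority 1-1-2: ill-formed.
(c) sonority 6-3-1: well-formed.
(d) sonority 3-2-1: well-formed.
(e) sonority 5-4-3-1: well-formed.

4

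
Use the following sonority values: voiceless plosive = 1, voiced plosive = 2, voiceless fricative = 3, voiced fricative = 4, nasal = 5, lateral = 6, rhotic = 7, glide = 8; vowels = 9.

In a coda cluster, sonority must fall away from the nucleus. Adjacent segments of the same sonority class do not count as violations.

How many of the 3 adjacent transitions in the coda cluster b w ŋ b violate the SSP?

1

/b/ — voiced plosive, sonority 2.
/w/ — glide, sonority 8.
/ŋ/ — nasal, sonority 5.
/b/ — voiced plosive, sonority 2.
/b/→/w/: 2→8 (does not fall) — violation.
/w/→/ŋ/: 8→5 (falls) — ok.
/ŋ/→/b/: 5→2 (falls) — ok.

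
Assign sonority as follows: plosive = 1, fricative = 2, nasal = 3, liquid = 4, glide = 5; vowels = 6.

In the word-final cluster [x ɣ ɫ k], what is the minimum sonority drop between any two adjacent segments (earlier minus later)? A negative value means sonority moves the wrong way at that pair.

/x/: fricative = 2.
/ɣ/: fricative = 2.
/ɫ/: liquid = 4.
/k/: plosive = 1.
/x/→/ɣ/: change +0.
/ɣ/→/ɫ/: change -2.
/ɫ/→/k/: change +3.
Minimum = -2.

-2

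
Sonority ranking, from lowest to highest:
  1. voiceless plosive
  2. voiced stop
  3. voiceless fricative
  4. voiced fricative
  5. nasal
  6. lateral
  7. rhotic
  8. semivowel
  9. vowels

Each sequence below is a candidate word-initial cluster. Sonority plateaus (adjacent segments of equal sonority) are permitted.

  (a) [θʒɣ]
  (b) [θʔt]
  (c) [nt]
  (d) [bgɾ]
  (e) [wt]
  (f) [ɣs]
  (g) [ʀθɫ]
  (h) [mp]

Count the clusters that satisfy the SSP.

(a) [θʒɣ]: profile 3-4-4 — obeys.
(b) [θʔt]: profile 3-1-1 — violates.
(c) [nt]: profile 5-1 — violates.
(d) [bgɾ]: profile 2-2-7 — obeys.
(e) [wt]: profile 8-1 — violates.
(f) [ɣs]: profile 4-3 — violates.
(g) [ʀθɫ]: profile 7-3-6 — violates.
(h) [mp]: profile 5-1 — violates.

2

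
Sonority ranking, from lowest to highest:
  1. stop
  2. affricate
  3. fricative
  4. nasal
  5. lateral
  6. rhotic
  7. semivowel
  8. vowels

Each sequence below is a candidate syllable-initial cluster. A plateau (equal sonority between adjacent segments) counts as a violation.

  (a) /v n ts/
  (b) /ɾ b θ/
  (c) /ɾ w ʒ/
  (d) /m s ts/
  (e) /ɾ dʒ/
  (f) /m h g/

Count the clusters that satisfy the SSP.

0

(a) sonority 3-4-2: ill-formed.
(b) sonority 6-1-3: ill-formed.
(c) sonority 6-7-3: ill-formed.
(d) sonority 4-3-2: ill-formed.
(e) sonority 6-2: ill-formed.
(f) sonority 4-3-1: ill-formed.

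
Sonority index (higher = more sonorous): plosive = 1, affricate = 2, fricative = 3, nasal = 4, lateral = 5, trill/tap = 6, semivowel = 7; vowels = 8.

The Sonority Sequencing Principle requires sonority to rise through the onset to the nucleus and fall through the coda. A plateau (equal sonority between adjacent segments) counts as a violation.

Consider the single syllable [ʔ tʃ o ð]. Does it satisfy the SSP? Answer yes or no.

Onset: /ʔ/ is a plosive (sonority 1), /tʃ/ is an affricate (sonority 2); then the nucleus /o/ (sonority 8).
Onset profile 1-2-8 — rises to the nucleus.
Coda: /ð/ is a fricative (sonority 3).
Coda profile 8-3 — falls from the nucleus.

yes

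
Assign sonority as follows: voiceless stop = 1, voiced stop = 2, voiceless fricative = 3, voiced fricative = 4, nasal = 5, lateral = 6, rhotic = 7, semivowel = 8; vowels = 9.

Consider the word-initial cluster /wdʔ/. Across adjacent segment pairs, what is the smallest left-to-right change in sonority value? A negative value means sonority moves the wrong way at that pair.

-6

/w/: semivowel = 8.
/d/: voiced stop = 2.
/ʔ/: voiceless stop = 1.
/w/→/d/: change -6.
/d/→/ʔ/: change -1.
Minimum = -6.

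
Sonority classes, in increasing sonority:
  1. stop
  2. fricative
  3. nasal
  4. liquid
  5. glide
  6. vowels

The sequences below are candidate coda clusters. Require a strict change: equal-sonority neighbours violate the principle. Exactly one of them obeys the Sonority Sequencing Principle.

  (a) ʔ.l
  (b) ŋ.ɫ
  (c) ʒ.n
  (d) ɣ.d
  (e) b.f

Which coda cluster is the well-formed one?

d

(a) sonority 1-4: ill-formed.
(b) sonority 3-4: ill-formed.
(c) sonority 2-3: ill-formed.
(d) sonority 2-1: well-formed.
(e) sonority 1-2: ill-formed.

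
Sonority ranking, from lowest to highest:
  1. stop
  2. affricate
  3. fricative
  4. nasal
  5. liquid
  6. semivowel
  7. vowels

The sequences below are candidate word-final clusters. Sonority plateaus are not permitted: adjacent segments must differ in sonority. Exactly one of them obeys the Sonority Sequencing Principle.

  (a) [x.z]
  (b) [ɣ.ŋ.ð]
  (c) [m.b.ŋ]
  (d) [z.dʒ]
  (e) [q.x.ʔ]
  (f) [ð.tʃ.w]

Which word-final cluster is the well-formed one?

(a) sonority 3-3: ill-formed.
(b) sonority 3-4-3: ill-formed.
(c) sonority 4-1-4: ill-formed.
(d) sonority 3-2: well-formed.
(e) sonority 1-3-1: ill-formed.
(f) sonority 3-2-6: ill-formed.

d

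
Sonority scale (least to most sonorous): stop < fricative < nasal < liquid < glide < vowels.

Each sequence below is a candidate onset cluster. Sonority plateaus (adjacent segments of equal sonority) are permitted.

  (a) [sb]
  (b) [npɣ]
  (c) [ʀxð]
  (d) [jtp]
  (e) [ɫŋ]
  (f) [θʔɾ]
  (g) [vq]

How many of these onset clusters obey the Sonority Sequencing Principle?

0

(a) sonority 2-1: ill-formed.
(b) sonority 3-1-2: ill-formed.
(c) sonority 4-2-2: ill-formed.
(d) sonority 5-1-1: ill-formed.
(e) sonority 4-3: ill-formed.
(f) sonority 2-1-4: ill-formed.
(g) sonority 2-1: ill-formed.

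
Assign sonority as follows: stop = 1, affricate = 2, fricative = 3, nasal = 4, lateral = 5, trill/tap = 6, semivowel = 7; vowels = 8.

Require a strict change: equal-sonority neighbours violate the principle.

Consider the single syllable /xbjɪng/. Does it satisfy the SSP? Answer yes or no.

Onset: /x/ is a fricative (sonority 3), /b/ is a stop (sonority 1), /j/ is a semivowel (sonority 7); then the nucleus /ɪ/ (sonority 8).
Onset profile 3-1-7-8 — does not strictly rise throughout.
Coda: /n/ is a nasal (sonority 4), /g/ is a stop (sonority 1).
Coda profile 8-4-1 — falls from the nucleus.

no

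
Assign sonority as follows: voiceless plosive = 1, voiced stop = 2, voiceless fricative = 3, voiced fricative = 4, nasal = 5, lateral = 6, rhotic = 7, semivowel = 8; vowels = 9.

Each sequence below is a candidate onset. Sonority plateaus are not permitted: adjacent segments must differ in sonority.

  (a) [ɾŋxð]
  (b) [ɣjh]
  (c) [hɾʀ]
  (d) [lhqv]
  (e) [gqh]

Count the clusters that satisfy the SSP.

(a) sonority 7-5-3-4: ill-formed.
(b) sonority 4-8-3: ill-formed.
(c) sonority 3-7-7: ill-formed.
(d) sonority 6-3-1-4: ill-formed.
(e) sonority 2-1-3: ill-formed.

0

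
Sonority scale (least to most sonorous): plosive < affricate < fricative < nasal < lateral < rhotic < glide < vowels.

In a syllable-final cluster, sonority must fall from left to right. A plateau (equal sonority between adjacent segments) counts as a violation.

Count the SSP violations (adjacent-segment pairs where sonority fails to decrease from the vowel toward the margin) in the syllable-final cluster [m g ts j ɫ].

2

/m/ — nasal, sonority 4.
/g/ — plosive, sonority 1.
/ts/ — affricate, sonority 2.
/j/ — glide, sonority 7.
/ɫ/ — lateral, sonority 5.
/m/→/g/: 4→1 (falls) — ok.
/g/→/ts/: 1→2 (does not fall) — violation.
/ts/→/j/: 2→7 (does not fall) — violation.
/j/→/ɫ/: 7→5 (falls) — ok.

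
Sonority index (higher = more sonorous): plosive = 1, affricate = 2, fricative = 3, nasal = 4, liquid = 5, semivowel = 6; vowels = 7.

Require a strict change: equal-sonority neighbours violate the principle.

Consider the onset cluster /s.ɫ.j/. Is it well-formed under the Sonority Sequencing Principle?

/s/ is a fricative (sonority 3).
/ɫ/ is a liquid (sonority 5).
/j/ is a semivowel (sonority 6).
The profile 3-5-6 strictly rises, so the onset cluster satisfies the SSP.

yes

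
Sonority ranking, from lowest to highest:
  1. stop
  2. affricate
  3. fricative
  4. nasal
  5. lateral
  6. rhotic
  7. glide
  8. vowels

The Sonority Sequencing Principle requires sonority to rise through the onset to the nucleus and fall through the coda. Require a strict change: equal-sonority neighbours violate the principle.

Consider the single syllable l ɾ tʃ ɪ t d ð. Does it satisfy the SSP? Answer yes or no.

no

Onset: /l/ is a lateral (sonority 5), /ɾ/ is a rhotic (sonority 6), /tʃ/ is an affricate (sonority 2); then the nucleus /ɪ/ (sonority 8).
Onset profile 5-6-2-8 — does not strictly rise throughout.
Coda: /t/ is a stop (sonority 1), /d/ is a stop (sonority 1), /ð/ is a fricative (sonority 3).
Coda profile 8-1-1-3 — does not strictly fall throughout.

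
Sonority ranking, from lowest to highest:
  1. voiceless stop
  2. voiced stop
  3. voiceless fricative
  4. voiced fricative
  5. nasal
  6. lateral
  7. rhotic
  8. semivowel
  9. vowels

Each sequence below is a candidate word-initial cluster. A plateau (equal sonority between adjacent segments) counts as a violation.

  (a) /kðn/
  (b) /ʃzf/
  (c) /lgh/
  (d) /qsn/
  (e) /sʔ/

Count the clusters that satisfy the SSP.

2

(a) /kðn/: profile 1-4-5 — obeys.
(b) /ʃzf/: profile 3-4-3 — violates.
(c) /lgh/: profile 6-2-3 — violates.
(d) /qsn/: profile 1-3-5 — obeys.
(e) /sʔ/: profile 3-1 — violates.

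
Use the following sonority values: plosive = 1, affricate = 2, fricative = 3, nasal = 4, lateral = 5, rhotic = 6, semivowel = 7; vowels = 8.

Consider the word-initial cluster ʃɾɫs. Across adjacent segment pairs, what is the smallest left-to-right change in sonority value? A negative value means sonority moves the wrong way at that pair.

/ʃ/: fricative = 3.
/ɾ/: rhotic = 6.
/ɫ/: lateral = 5.
/s/: fricative = 3.
/ʃ/→/ɾ/: change +3.
/ɾ/→/ɫ/: change -1.
/ɫ/→/s/: change -2.
Minimum = -2.

-2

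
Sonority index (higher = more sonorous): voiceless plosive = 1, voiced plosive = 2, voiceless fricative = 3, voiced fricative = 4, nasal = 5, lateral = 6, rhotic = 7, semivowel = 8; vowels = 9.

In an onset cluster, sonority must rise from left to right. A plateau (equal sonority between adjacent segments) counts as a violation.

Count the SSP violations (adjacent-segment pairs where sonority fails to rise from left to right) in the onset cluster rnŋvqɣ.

4

/r/ — rhotic, sonority 7.
/n/ — nasal, sonority 5.
/ŋ/ — nasal, sonority 5.
/v/ — voiced fricative, sonority 4.
/q/ — voiceless plosive, sonority 1.
/ɣ/ — voiced fricative, sonority 4.
/r/→/n/: 7→5 (does not rise) — violation.
/n/→/ŋ/: 5→5 (plateau) — violation.
/ŋ/→/v/: 5→4 (does not rise) — violation.
/v/→/q/: 4→1 (does not rise) — violation.
/q/→/ɣ/: 1→4 (rises) — ok.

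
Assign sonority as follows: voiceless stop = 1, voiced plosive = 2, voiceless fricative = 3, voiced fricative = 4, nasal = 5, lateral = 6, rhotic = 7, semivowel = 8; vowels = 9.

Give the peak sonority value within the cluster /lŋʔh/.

6

/l/ is a lateral (sonority 6).
/ŋ/ is a nasal (sonority 5).
/ʔ/ is a voiceless stop (sonority 1).
/h/ is a voiceless fricative (sonority 3).
The maximum is 6.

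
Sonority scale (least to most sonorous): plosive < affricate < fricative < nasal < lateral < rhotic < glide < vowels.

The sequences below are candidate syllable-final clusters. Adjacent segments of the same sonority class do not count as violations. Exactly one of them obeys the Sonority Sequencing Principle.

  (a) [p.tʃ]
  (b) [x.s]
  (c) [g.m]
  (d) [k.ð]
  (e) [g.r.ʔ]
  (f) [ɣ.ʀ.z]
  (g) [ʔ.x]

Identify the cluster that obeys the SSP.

b

(a) sonority 1-2: ill-formed.
(b) sonority 3-3: well-formed.
(c) sonority 1-4: ill-formed.
(d) sonority 1-3: ill-formed.
(e) sonority 1-6-1: ill-formed.
(f) sonority 3-6-3: ill-formed.
(g) sonority 1-3: ill-formed.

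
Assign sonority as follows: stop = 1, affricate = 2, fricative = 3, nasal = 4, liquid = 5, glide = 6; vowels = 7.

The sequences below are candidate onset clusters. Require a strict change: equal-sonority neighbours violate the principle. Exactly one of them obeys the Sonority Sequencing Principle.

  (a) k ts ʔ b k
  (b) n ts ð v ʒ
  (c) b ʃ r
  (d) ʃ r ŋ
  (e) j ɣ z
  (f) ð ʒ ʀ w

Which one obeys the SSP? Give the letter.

(a) k ts ʔ b k: profile 1-2-1-1-1 — violates.
(b) n ts ð v ʒ: profile 4-2-3-3-3 — violates.
(c) b ʃ r: profile 1-3-5 — obeys.
(d) ʃ r ŋ: profile 3-5-4 — violates.
(e) j ɣ z: profile 6-3-3 — violates.
(f) ð ʒ ʀ w: profile 3-3-5-6 — violates.

c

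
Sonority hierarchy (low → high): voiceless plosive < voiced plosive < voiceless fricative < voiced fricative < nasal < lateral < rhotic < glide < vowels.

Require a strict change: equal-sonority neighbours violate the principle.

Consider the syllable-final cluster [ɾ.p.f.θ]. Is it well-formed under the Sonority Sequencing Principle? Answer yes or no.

no

/ɾ/ is a rhotic (sonority 7).
/p/ is a voiceless plosive (sonority 1).
/f/ is a voiceless fricative (sonority 3).
/θ/ is a voiceless fricative (sonority 3).
The profile is 7-1-3-3. Between /p/ (1) and /f/ (3) sonority does not fall, so the cluster violates the SSP.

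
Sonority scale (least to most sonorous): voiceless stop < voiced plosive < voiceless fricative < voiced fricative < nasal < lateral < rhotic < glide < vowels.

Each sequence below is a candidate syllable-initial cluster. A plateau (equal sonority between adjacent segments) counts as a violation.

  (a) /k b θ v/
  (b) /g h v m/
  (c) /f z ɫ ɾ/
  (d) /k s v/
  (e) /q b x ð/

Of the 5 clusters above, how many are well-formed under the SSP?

5

(a) /k b θ v/: profile 1-2-3-4 — obeys.
(b) /g h v m/: profile 2-3-4-5 — obeys.
(c) /f z ɫ ɾ/: profile 3-4-6-7 — obeys.
(d) /k s v/: profile 1-3-4 — obeys.
(e) /q b x ð/: profile 1-2-3-4 — obeys.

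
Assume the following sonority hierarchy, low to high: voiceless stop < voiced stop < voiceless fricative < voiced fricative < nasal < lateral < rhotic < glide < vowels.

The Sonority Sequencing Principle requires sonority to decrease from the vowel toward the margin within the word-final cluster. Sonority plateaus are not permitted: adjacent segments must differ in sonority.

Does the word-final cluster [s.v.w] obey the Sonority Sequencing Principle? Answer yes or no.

no

/s/ — voiceless fricative, sonority 3.
/v/ — voiced fricative, sonority 4.
/w/ — glide, sonority 8.
The profile is 3-4-8. Between /s/ (3) and /v/ (4) sonority does not fall, so the cluster violates the SSP.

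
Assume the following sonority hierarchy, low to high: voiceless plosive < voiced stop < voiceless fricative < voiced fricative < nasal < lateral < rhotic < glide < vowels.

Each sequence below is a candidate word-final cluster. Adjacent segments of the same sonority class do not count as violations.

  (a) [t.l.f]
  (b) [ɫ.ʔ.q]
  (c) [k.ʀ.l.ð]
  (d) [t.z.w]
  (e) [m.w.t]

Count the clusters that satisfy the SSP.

(a) [t.l.f]: profile 1-6-3 — violates.
(b) [ɫ.ʔ.q]: profile 6-1-1 — obeys.
(c) [k.ʀ.l.ð]: profile 1-7-6-4 — violates.
(d) [t.z.w]: profile 1-4-8 — violates.
(e) [m.w.t]: profile 5-8-1 — violates.

1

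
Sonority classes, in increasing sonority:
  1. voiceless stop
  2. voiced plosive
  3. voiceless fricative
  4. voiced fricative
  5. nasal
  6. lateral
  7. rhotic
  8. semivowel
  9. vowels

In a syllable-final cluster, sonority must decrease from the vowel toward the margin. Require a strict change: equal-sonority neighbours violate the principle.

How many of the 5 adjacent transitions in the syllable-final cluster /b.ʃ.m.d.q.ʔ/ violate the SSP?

3

/b/: voiced plosive = 2.
/ʃ/: voiceless fricative = 3.
/m/: nasal = 5.
/d/: voiced plosive = 2.
/q/: voiceless stop = 1.
/ʔ/: voiceless stop = 1.
/b/→/ʃ/: 2→3 (does not fall) — violation.
/ʃ/→/m/: 3→5 (does not fall) — violation.
/m/→/d/: 5→2 (falls) — ok.
/d/→/q/: 2→1 (falls) — ok.
/q/→/ʔ/: 1→1 (plateau) — violation.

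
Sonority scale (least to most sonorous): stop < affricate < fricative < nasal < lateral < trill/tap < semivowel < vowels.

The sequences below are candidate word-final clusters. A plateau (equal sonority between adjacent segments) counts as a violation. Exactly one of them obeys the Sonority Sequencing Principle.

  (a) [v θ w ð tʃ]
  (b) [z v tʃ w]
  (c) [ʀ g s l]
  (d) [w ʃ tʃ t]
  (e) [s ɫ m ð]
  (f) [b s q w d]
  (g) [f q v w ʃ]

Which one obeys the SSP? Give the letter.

(a) 3-3-7-3-2 → violates
(b) 3-3-2-7 → violates
(c) 6-1-3-5 → violates
(d) 7-3-2-1 → obeys
(e) 3-5-4-3 → violates
(f) 1-3-1-7-1 → violates
(g) 3-1-3-7-3 → violates

d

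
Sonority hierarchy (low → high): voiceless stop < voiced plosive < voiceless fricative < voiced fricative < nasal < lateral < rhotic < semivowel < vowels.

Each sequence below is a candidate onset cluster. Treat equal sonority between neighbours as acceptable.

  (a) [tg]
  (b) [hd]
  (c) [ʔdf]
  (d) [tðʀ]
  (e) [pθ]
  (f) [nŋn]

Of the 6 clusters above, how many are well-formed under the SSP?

(a) 1-2 → obeys
(b) 3-2 → violates
(c) 1-2-3 → obeys
(d) 1-4-7 → obeys
(e) 1-3 → obeys
(f) 5-5-5 → obeys

5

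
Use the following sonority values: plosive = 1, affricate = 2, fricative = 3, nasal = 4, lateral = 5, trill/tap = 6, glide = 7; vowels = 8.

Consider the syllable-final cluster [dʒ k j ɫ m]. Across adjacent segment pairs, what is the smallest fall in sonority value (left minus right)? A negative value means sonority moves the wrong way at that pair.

/dʒ/ is an affricate (sonority 2).
/k/ is a plosive (sonority 1).
/j/ is a glide (sonority 7).
/ɫ/ is a lateral (sonority 5).
/m/ is a nasal (sonority 4).
/dʒ/→/k/: change +1.
/k/→/j/: change -6.
/j/→/ɫ/: change +2.
/ɫ/→/m/: change +1.
Minimum = -6.

-6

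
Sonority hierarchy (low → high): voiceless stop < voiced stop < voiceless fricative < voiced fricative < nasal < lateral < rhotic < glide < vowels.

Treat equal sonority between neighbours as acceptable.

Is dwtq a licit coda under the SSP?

no

/d/ is a voiced stop (sonority 2).
/w/ is a glide (sonority 8).
/t/ is a voiceless stop (sonority 1).
/q/ is a voiceless stop (sonority 1).
The profile is 2-8-1-1. Between /d/ (2) and /w/ (8) sonority does not fall, so the cluster violates the SSP.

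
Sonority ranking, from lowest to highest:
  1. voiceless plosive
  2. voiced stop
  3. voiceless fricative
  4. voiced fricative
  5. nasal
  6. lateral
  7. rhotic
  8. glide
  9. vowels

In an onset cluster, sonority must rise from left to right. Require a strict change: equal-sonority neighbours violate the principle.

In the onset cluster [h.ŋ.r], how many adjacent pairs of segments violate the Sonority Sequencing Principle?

0

/h/ is a voiceless fricative (sonority 3).
/ŋ/ is a nasal (sonority 5).
/r/ is a rhotic (sonority 7).
/h/→/ŋ/: 3→5 (rises) — ok.
/ŋ/→/r/: 5→7 (rises) — ok.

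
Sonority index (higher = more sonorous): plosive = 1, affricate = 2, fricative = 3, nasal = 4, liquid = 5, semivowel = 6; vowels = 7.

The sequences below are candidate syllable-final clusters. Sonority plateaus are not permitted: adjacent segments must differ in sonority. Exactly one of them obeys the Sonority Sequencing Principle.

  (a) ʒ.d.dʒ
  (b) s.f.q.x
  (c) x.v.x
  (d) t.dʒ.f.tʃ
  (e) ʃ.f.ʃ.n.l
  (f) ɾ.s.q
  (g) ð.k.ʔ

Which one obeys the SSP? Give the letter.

(a) sonority 3-1-2: ill-formed.
(b) sonority 3-3-1-3: ill-formed.
(c) sonority 3-3-3: ill-formed.
(d) sonority 1-2-3-2: ill-formed.
(e) sonority 3-3-3-4-5: ill-formed.
(f) sonority 5-3-1: well-formed.
(g) sonority 3-1-1: ill-formed.

f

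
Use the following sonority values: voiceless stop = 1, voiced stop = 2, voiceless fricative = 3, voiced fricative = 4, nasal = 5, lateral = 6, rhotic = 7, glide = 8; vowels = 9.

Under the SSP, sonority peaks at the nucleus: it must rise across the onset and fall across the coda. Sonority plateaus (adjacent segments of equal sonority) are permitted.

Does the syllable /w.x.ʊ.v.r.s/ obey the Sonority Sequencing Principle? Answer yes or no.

Onset: /w/ is a glide (sonority 8), /x/ is a voiceless fricative (sonority 3); then the nucleus /ʊ/ (sonority 9).
Onset profile 8-3-9 — does not rise throughout.
Coda: /v/ is a voiced fricative (sonority 4), /r/ is a rhotic (sonority 7), /s/ is a voiceless fricative (sonority 3).
Coda profile 9-4-7-3 — does not fall throughout.

no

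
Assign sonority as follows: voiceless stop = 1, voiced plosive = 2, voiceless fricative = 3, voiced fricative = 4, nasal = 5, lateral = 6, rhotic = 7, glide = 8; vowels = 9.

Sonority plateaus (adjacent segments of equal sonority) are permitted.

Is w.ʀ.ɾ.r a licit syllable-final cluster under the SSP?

yes

/w/: glide = 8.
/ʀ/: rhotic = 7.
/ɾ/: rhotic = 7.
/r/: rhotic = 7.
The profile 8-7-7-7 is non-increasing (plateaus allowed), so the syllable-final cluster satisfies the SSP.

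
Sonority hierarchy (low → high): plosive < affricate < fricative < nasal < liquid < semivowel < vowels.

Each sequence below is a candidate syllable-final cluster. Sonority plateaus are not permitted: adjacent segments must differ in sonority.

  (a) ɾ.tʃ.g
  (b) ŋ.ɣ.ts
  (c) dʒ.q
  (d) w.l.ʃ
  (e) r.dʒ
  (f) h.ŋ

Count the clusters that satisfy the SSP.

5

(a) sonority 5-2-1: well-formed.
(b) sonority 4-3-2: well-formed.
(c) sonority 2-1: well-formed.
(d) sonority 6-5-3: well-formed.
(e) sonority 5-2: well-formed.
(f) sonority 3-4: ill-formed.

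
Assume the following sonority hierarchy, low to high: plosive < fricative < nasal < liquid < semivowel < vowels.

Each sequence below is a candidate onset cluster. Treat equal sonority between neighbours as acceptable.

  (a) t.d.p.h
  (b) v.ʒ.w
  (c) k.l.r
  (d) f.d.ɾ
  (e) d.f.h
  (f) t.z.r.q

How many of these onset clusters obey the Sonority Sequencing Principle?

(a) sonority 1-1-1-2: well-formed.
(b) sonority 2-2-5: well-formed.
(c) sonority 1-4-4: well-formed.
(d) sonority 2-1-4: ill-formed.
(e) sonority 1-2-2: well-formed.
(f) sonority 1-2-4-1: ill-formed.

4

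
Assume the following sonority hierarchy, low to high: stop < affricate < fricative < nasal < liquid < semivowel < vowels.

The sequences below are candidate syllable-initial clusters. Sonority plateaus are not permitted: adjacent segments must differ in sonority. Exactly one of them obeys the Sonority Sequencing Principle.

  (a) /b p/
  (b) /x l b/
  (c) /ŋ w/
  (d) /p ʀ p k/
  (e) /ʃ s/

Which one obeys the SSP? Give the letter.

c

(a) sonority 1-1: ill-formed.
(b) sonority 3-5-1: ill-formed.
(c) sonority 4-6: well-formed.
(d) sonority 1-5-1-1: ill-formed.
(e) sonority 3-3: ill-formed.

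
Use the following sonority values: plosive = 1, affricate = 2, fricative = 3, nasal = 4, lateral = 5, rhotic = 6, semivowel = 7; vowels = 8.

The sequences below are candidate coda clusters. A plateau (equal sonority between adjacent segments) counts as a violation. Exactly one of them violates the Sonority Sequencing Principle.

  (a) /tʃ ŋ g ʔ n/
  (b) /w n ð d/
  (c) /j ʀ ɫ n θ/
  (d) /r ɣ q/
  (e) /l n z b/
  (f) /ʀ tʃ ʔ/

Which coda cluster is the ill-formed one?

(a) 2-4-1-1-4 → violates
(b) 7-4-3-1 → obeys
(c) 7-6-5-4-3 → obeys
(d) 6-3-1 → obeys
(e) 5-4-3-1 → obeys
(f) 6-2-1 → obeys

a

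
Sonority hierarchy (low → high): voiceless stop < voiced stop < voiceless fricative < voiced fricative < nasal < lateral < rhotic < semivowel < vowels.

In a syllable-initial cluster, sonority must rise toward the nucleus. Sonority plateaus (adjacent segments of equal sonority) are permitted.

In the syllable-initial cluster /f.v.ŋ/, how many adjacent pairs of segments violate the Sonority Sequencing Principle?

0

/f/ is a voiceless fricative (sonority 3).
/v/ is a voiced fricative (sonority 4).
/ŋ/ is a nasal (sonority 5).
/f/→/v/: 3→4 (rises) — ok.
/v/→/ŋ/: 4→5 (rises) — ok.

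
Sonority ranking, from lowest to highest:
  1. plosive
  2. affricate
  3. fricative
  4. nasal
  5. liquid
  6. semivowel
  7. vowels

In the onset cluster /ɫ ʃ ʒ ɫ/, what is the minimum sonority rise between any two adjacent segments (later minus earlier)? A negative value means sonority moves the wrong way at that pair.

-2

/ɫ/: liquid = 5.
/ʃ/: fricative = 3.
/ʒ/: fricative = 3.
/ɫ/: liquid = 5.
/ɫ/→/ʃ/: change -2.
/ʃ/→/ʒ/: change +0.
/ʒ/→/ɫ/: change +2.
Minimum = -2.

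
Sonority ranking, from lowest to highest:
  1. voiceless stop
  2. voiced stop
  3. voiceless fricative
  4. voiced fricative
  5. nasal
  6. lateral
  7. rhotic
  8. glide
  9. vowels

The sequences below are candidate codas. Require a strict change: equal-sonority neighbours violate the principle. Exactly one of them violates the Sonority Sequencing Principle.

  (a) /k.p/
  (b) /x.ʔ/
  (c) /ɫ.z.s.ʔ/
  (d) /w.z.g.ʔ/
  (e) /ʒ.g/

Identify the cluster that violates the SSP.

(a) sonority 1-1: ill-formed.
(b) sonority 3-1: well-formed.
(c) sonority 6-4-3-1: well-formed.
(d) sonority 8-4-2-1: well-formed.
(e) sonority 4-2: well-formed.

a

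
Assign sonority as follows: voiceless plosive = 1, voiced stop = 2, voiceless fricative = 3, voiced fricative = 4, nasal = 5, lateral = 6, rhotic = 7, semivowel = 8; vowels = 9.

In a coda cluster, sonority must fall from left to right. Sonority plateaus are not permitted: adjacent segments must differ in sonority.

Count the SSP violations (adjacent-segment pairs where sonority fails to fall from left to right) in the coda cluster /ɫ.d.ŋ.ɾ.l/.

2

/ɫ/ is a lateral (sonority 6).
/d/ is a voiced stop (sonority 2).
/ŋ/ is a nasal (sonority 5).
/ɾ/ is a rhotic (sonority 7).
/l/ is a lateral (sonority 6).
/ɫ/→/d/: 6→2 (falls) — ok.
/d/→/ŋ/: 2→5 (does not fall) — violation.
/ŋ/→/ɾ/: 5→7 (does not fall) — violation.
/ɾ/→/l/: 7→6 (falls) — ok.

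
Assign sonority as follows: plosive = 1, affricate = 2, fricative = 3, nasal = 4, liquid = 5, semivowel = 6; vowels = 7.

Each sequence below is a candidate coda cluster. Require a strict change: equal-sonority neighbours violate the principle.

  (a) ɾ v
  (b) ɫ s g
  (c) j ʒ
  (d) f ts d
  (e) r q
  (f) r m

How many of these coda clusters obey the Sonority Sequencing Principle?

6

(a) 5-3 → obeys
(b) 5-3-1 → obeys
(c) 6-3 → obeys
(d) 3-2-1 → obeys
(e) 5-1 → obeys
(f) 5-4 → obeys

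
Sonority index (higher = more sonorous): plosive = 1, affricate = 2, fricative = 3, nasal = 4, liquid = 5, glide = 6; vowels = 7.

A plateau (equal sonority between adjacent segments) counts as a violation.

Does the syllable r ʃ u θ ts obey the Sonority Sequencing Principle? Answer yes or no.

Onset: /r/ is a liquid (sonority 5), /ʃ/ is a fricative (sonority 3); then the nucleus /u/ (sonority 7).
Onset profile 5-3-7 — does not strictly rise throughout.
Coda: /θ/ is a fricative (sonority 3), /ts/ is an affricate (sonority 2).
Coda profile 7-3-2 — falls from the nucleus.

no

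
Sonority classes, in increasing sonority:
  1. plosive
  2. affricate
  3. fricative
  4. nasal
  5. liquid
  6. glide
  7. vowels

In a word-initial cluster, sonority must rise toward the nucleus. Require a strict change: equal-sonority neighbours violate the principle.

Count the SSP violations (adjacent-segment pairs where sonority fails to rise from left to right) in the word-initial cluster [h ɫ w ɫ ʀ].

2

/h/ — fricative, sonority 3.
/ɫ/ — liquid, sonority 5.
/w/ — glide, sonority 6.
/ɫ/ — liquid, sonority 5.
/ʀ/ — liquid, sonority 5.
/h/→/ɫ/: 3→5 (rises) — ok.
/ɫ/→/w/: 5→6 (rises) — ok.
/w/→/ɫ/: 6→5 (does not rise) — violation.
/ɫ/→/ʀ/: 5→5 (plateau) — violation.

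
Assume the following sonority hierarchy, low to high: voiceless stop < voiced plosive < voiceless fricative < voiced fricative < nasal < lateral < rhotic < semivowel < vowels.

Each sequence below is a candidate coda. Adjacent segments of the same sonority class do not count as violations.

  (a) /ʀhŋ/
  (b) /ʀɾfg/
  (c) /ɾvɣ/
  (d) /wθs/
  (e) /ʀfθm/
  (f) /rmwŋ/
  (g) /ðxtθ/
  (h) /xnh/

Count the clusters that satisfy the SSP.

(a) /ʀhŋ/: profile 7-3-5 — violates.
(b) /ʀɾfg/: profile 7-7-3-2 — obeys.
(c) /ɾvɣ/: profile 7-4-4 — obeys.
(d) /wθs/: profile 8-3-3 — obeys.
(e) /ʀfθm/: profile 7-3-3-5 — violates.
(f) /rmwŋ/: profile 7-5-8-5 — violates.
(g) /ðxtθ/: profile 4-3-1-3 — violates.
(h) /xnh/: profile 3-5-3 — violates.

3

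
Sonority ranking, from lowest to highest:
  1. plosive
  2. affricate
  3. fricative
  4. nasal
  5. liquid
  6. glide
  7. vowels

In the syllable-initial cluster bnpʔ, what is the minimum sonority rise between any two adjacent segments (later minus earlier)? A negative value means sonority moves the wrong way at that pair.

-3

/b/ is a plosive (sonority 1).
/n/ is a nasal (sonority 4).
/p/ is a plosive (sonority 1).
/ʔ/ is a plosive (sonority 1).
/b/→/n/: change +3.
/n/→/p/: change -3.
/p/→/ʔ/: change +0.
Minimum = -3.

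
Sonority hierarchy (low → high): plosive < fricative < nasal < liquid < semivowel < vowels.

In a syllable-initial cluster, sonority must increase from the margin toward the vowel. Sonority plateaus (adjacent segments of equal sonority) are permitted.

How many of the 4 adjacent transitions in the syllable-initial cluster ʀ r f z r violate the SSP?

1

/ʀ/ is a liquid (sonority 4).
/r/ is a liquid (sonority 4).
/f/ is a fricative (sonority 2).
/z/ is a fricative (sonority 2).
/r/ is a liquid (sonority 4).
/ʀ/→/r/: 4→4 (plateau, allowed) — ok.
/r/→/f/: 4→2 (does not rise) — violation.
/f/→/z/: 2→2 (plateau, allowed) — ok.
/z/→/r/: 2→4 (rises) — ok.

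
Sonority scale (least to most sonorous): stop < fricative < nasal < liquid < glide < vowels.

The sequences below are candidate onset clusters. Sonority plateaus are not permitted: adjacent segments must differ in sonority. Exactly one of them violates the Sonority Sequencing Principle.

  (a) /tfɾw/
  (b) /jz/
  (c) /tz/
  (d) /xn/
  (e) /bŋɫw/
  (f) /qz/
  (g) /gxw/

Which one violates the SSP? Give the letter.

(a) sonority 1-2-4-5: well-formed.
(b) sonority 5-2: ill-formed.
(c) sonority 1-2: well-formed.
(d) sonority 2-3: well-formed.
(e) sonority 1-3-4-5: well-formed.
(f) sonority 1-2: well-formed.
(g) sonority 1-2-5: well-formed.

b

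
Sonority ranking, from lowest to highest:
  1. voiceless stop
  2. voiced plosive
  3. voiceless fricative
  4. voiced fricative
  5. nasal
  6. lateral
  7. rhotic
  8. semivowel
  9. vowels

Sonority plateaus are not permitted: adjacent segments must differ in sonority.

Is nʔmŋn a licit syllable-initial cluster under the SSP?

/n/: nasal = 5.
/ʔ/: voiceless stop = 1.
/m/: nasal = 5.
/ŋ/: nasal = 5.
/n/: nasal = 5.
The profile is 5-1-5-5-5. Between /n/ (5) and /ʔ/ (1) sonority does not rise, so the cluster violates the SSP.

no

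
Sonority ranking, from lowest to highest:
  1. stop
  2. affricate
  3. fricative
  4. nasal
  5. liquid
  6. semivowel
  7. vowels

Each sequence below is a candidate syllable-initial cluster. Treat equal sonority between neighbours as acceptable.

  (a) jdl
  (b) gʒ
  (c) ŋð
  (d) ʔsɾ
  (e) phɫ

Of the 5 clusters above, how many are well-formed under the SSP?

3

(a) jdl: profile 6-1-5 — violates.
(b) gʒ: profile 1-3 — obeys.
(c) ŋð: profile 4-3 — violates.
(d) ʔsɾ: profile 1-3-5 — obeys.
(e) phɫ: profile 1-3-5 — obeys.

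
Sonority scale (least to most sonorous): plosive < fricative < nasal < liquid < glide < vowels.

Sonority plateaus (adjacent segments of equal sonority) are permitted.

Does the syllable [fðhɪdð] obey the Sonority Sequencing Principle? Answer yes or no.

no

Onset: /f/ is a fricative (sonority 2), /ð/ is a fricative (sonority 2), /h/ is a fricative (sonority 2); then the nucleus /ɪ/ (sonority 6).
Onset profile 2-2-2-6 — rises to the nucleus.
Coda: /d/ is a plosive (sonority 1), /ð/ is a fricative (sonority 2).
Coda profile 6-1-2 — does not fall throughout.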